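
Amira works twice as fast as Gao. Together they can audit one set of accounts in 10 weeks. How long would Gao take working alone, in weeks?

30 weeks

Let Gao's rate be r; then Amira's rate is 2r, so together (2 + 1)r = 3r = 1/10.
Thus r = 1/30 per week.
Gao alone: 30 weeks; Amira alone: 15 weeks.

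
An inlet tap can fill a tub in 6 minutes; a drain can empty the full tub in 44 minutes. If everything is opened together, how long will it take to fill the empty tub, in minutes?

132/19 minutes

Net rate = 1/6 − 1/44 = (22 − 3)/132 = 19/132 per minute.
Filling time = 1 ÷ (19/132) = 132/19 minutes.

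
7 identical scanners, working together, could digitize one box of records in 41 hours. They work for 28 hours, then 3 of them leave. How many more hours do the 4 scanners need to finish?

One scanner does 1/287 of the job per hour.
After 28 hours with 7 scanners, 28/41 is done (13/41 left).
With 4 scanners the rate is 4/287, so the rest takes 13/41 ÷ 4/287 = 91/4 hours.

91/4 hours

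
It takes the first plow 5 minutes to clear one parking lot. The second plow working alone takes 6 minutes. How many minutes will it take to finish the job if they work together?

Combined rate: 1/5 + 1/6 = (6 + 5)/30 = 11/30 per minute.
Time = 1 ÷ (11/30) = 30/11 minutes.

30/11 minutes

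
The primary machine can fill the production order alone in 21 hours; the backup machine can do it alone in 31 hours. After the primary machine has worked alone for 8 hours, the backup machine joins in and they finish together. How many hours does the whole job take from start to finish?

In 8 hours the primary machine does 8/21 of the job, leaving 13/21.
The primary machine and the backup machine together work at 52/651 per hour, so finishing takes 13/21 ÷ 52/651 = 31/4 hours.
Total time = 8 + 31/4 = 63/4 hours.

63/4 hours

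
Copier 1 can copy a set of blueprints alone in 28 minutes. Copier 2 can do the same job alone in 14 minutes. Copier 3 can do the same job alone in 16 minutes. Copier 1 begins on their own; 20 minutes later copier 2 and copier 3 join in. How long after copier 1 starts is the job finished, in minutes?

412/19 minutes

In the first 20 minutes copier 1 alone does 20/28 = 5/7 of the job, leaving 2/7.
Once everyone is working, combined rate: 1/28 + 1/14 + 1/16 = (4 + 8 + 7)/112 = 19/112 per minute.
Remaining 2/7 at 19/112 per minute takes 32/19 minutes.
Total from the start = 20 + 32/19 = 412/19 minutes.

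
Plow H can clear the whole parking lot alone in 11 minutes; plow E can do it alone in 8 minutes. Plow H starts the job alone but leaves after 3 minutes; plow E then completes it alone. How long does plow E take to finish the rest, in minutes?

64/11 minutes

In 3 minutes plow H does 3/11 of the job, leaving 8/11.
Plow E works at 1/8 per minute, so finishing takes 8/11 ÷ 1/8 = 64/11 minutes.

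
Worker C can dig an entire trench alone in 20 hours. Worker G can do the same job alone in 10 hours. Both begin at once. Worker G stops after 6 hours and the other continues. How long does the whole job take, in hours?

In the first 6 hours the combined rate is 3/20, so 9/10 of the job is done, leaving 1/10.
After worker G leaves the rate is 1/20 per hour; the remaining 1/10 takes 2 hours.
Total = 6 + 2 = 8 hours.

8 hours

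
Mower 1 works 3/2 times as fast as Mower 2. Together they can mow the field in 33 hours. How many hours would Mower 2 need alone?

Let Mower 2's rate be r; then Mower 1's rate is (3/2)r, so together (3/2 + 1)r = (5/2)r = 1/33.
Thus r = 2/165 per hour.
Mower 2 alone: 165/2 hours; Mower 1 alone: 55 hours.

165/2 hours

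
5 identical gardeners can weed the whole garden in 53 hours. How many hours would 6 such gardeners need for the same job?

Total work is 5·53 = 265 gardener-hours.
With 6 gardeners: 265/6 hours.

265/6 hours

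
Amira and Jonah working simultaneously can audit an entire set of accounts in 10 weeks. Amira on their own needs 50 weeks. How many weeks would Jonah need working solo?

Combined rate is 1/10 per week.
Known contribution: 1/50 per week.
So Jonah's rate is 1/10 − 1/50 = 2/25, meaning 25/2 weeks alone.

25/2 weeks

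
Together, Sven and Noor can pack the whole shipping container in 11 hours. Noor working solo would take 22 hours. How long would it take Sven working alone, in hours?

Combined rate is 1/11 per hour.
Known contribution: 1/22 per hour.
So Sven's rate is 1/11 − 1/22 = 1/22, meaning 22 hours alone.

22 hours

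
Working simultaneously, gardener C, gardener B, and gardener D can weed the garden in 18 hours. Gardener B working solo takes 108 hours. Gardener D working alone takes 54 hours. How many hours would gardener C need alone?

Combined rate is 1/18 per hour.
Known contribution: 1/108 + 1/54 = (1 + 2)/108 = 3/108 = 1/36 per hour.
So gardener C's rate is 1/18 − 1/36 = 1/36, meaning 36 hours alone.

36 hours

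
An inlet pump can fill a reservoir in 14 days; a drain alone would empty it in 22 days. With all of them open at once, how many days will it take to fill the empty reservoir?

77/2 days

Net rate = 1/14 − 1/22 = (11 − 7)/154 = 4/154 = 2/77 per day.
Filling time = 1 ÷ (2/77) = 77/2 days.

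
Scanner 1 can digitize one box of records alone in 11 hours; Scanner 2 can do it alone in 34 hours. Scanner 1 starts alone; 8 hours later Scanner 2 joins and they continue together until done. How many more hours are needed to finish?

In 8 hours Scanner 1 does 8/11 of the job, leaving 3/11.
Scanner 1 and Scanner 2 together work at 45/374 per hour, so finishing takes 3/11 ÷ 45/374 = 34/15 hours.

34/15 hours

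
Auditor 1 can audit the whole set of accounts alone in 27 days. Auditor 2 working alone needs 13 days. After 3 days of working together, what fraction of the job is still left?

Combined rate: 1/27 + 1/13 = (13 + 27)/351 = 40/351 per day.
In 3 days they complete 3·40/351 = 40/117 of the job.
So 77/117 remains.

77/117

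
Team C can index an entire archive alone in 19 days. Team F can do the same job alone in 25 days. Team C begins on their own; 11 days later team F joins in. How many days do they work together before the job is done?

50/11 days

In the first 11 days team C alone does 11/19 of the job, leaving 8/19.
Once everyone is working, combined rate: 1/19 + 1/25 = (25 + 19)/475 = 44/475 per day.
Remaining 8/19 at 44/475 per day takes 50/11 days.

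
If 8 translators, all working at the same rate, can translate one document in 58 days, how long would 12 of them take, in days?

116/3 days

Total work is 8·58 = 464 translator-days.
With 12 translators: 464/12 = 116/3 days.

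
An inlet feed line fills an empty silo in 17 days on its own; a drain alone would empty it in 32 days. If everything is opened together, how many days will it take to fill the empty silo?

Net rate = 1/17 − 1/32 = (32 − 17)/544 = 15/544 per day.
Filling time = 1 ÷ (15/544) = 544/15 days.

544/15 days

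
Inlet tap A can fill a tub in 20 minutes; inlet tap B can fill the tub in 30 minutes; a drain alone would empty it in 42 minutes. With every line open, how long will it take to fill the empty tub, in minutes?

84/5 minutes

Net rate = 1/20 + 1/30 − 1/42 = (21 + 14 − 10)/420 = 25/420 = 5/84 per minute.
Filling time = 1 ÷ (5/84) = 84/5 minutes.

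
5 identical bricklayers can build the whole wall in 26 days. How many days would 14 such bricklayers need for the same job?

65/7 days

Total work is 5·26 = 130 bricklayer-days.
With 14 bricklayers: 130/14 = 65/7 days.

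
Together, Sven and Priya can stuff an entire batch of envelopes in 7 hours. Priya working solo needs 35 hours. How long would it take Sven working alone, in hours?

Combined rate is 1/7 per hour.
Known contribution: 1/35 per hour.
So Sven's rate is 1/7 − 1/35 = 4/35, meaning 35/4 hours alone.

35/4 hours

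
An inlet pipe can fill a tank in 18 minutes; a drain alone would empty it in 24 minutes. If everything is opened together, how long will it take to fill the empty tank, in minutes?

72 minutes

Net rate = 1/18 − 1/24 = (4 − 3)/72 = 1/72 per minute.
Filling time = 1 ÷ (1/72) = 72 minutes.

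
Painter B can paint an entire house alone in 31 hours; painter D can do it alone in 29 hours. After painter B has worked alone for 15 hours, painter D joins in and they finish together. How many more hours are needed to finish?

116/15 hours

In 15 hours painter B does 15/31 of the job, leaving 16/31.
Painter B and painter D together work at 60/899 per hour, so finishing takes 16/31 ÷ 60/899 = 116/15 hours.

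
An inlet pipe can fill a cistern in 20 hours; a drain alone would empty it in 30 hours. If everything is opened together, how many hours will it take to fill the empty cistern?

Net rate = 1/20 − 1/30 = (3 − 2)/60 = 1/60 per hour.
Filling time = 1 ÷ (1/60) = 60 hours.

60 hours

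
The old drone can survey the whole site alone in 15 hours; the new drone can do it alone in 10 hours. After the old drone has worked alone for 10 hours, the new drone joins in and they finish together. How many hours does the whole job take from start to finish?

In 10 hours the old drone does 10/15 = 2/3 of the job, leaving 1/3.
The old drone and the new drone together work at 1/6 per hour, so finishing takes 1/3 ÷ 1/6 = 2 hours.
Total time = 10 + 2 = 12 hours.

12 hours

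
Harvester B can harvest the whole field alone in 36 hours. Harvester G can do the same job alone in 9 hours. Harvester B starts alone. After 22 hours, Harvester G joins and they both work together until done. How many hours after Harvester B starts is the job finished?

124/5 hours

In the first 22 hours Harvester B alone does 22/36 = 11/18 of the job, leaving 7/18.
Once everyone is working, combined rate: 1/36 + 1/9 = (1 + 4)/36 = 5/36 per hour.
Remaining 7/18 at 5/36 per hour takes 14/5 hours.
Total from the start = 22 + 14/5 = 124/5 hours.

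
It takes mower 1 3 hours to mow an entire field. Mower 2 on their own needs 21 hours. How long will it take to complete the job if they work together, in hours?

Combined rate: 1/3 + 1/21 = (7 + 1)/21 = 8/21 per hour.
Time = 1 ÷ (8/21) = 21/8 hours.

21/8 hours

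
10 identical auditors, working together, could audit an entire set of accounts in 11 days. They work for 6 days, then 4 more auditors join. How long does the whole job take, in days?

One auditor does 1/110 of the job per day.
After 6 days with 10 auditors, 6/11 is done (5/11 left).
With 14 auditors the rate is 14/110 = 7/55, so the rest takes 5/11 ÷ 7/55 = 25/7 days.
Total = 6 + 25/7 = 67/7 days.

67/7 days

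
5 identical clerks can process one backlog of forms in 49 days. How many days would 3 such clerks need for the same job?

Total work is 5·49 = 245 clerk-days.
With 3 clerks: 245/3 days.

245/3 days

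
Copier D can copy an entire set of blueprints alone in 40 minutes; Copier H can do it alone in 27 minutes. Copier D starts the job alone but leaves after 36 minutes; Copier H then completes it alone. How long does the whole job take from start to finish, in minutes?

387/10 minutes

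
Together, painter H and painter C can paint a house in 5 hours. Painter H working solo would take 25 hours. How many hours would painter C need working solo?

25/4 hours

Combined rate is 1/5 per hour.
Known contribution: 1/25 per hour.
So painter C's rate is 1/5 − 1/25 = 4/25, meaning 25/4 hours alone.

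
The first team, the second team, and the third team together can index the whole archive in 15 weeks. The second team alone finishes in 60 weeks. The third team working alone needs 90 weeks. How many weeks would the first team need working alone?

180/7 weeks

Combined rate is 1/15 per week.
Known contribution: 1/60 + 1/90 = (3 + 2)/180 = 5/180 = 1/36 per week.
So the first team's rate is 1/15 − 1/36 = 7/180, meaning 180/7 weeks alone.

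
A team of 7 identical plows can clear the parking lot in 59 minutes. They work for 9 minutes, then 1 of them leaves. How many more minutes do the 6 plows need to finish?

One plow does 1/413 of the job per minute.
After 9 minutes with 7 plows, 9/59 is done (50/59 left).
With 6 plows the rate is 6/413, so the rest takes 50/59 ÷ 6/413 = 175/3 minutes.

175/3 minutes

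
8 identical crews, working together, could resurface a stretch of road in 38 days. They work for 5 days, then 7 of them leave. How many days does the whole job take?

One crew does 1/304 of the job per day.
After 5 days with 8 crews, 5/38 is done (33/38 left).
With 1 crew the rate is 1/304, so the rest takes 33/38 ÷ 1/304 = 264 days.
Total = 5 + 264 = 269 days.

269 days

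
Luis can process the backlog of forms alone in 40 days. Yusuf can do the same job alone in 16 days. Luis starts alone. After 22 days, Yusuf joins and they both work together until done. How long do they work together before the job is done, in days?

36/7 days

In the first 22 days Luis alone does 22/40 = 11/20 of the job, leaving 9/20.
Once everyone is working, combined rate: 1/40 + 1/16 = (2 + 5)/80 = 7/80 per day.
Remaining 9/20 at 7/80 per day takes 36/7 days.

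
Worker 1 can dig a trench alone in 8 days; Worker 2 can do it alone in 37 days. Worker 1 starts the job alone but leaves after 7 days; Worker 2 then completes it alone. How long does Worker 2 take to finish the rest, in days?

37/8 days

In 7 days Worker 1 does 7/8 of the job, leaving 1/8.
Worker 2 works at 1/37 per day, so finishing takes 1/8 ÷ 1/37 = 37/8 days.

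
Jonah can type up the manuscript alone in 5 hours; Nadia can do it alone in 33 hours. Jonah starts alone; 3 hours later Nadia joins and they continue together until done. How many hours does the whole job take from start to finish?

90/19 hours

In 3 hours Jonah does 3/5 of the job, leaving 2/5.
Jonah and Nadia together work at 38/165 per hour, so finishing takes 2/5 ÷ 38/165 = 33/19 hours.
Total time = 3 + 33/19 = 90/19 hours.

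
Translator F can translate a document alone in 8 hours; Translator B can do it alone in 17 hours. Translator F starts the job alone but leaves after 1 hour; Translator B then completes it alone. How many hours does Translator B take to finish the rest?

119/8 hours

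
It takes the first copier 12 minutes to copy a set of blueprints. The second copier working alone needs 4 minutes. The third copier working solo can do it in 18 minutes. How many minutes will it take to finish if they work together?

Combined rate: 1/12 + 1/4 + 1/18 = (3 + 9 + 2)/36 = 14/36 = 7/18 per minute.
Time = 1 ÷ (7/18) = 18/7 minutes.

18/7 minutes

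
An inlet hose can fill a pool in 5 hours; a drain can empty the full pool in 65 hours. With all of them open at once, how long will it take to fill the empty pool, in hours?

Net rate = 1/5 − 1/65 = (13 − 1)/65 = 12/65 per hour.
Filling time = 1 ÷ (12/65) = 65/12 hours.

65/12 hours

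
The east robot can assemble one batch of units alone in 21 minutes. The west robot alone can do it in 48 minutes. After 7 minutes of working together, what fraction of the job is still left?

Combined rate: 1/21 + 1/48 = (16 + 7)/336 = 23/336 per minute.
In 7 minutes they complete 7·23/336 = 23/48 of the job.
So 25/48 remains.

25/48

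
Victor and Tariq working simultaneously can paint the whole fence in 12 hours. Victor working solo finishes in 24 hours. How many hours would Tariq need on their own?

Combined rate is 1/12 per hour.
Known contribution: 1/24 per hour.
So Tariq's rate is 1/12 − 1/24 = 1/24, meaning 24 hours alone.

24 hours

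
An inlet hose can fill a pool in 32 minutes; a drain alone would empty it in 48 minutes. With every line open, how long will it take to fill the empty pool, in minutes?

Net rate = 1/32 − 1/48 = (3 − 2)/96 = 1/96 per minute.
Filling time = 1 ÷ (1/96) = 96 minutes.

96 minutes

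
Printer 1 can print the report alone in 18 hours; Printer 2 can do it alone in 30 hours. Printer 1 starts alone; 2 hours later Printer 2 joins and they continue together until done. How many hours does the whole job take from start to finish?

12 hours

In 2 hours Printer 1 does 2/18 = 1/9 of the job, leaving 8/9.
Printer 1 and Printer 2 together work at 4/45 per hour, so finishing takes 8/9 ÷ 4/45 = 10 hours.
Total time = 2 + 10 = 12 hours.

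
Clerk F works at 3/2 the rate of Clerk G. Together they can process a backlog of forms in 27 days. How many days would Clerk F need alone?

45 days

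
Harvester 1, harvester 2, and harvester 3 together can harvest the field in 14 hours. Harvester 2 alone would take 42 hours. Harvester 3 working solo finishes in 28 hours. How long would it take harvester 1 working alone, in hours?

84 hours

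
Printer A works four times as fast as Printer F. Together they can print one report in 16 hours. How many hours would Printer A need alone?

20 hours

Let Printer F's rate be r; then Printer A's rate is 4r, so together (4 + 1)r = 5r = 1/16.
Thus r = 1/80 per hour.
Printer F alone: 80 hours; Printer A alone: 20 hours.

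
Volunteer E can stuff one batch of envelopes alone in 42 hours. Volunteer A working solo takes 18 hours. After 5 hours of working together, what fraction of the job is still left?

Combined rate: 1/42 + 1/18 = (3 + 7)/126 = 10/126 = 5/63 per hour.
In 5 hours they complete 5·5/63 = 25/63 of the job.
So 38/63 remains.

38/63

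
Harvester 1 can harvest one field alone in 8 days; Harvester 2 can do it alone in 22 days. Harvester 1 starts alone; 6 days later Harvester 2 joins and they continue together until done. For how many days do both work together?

22/15 days

In 6 days Harvester 1 does 6/8 = 3/4 of the job, leaving 1/4.
Harvester 1 and Harvester 2 together work at 15/88 per day, so finishing takes 1/4 ÷ 15/88 = 22/15 days.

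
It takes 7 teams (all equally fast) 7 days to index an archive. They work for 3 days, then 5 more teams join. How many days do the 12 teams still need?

One team does 1/49 of the job per day.
After 3 days with 7 teams, 3/7 is done (4/7 left).
With 12 teams the rate is 12/49, so the rest takes 4/7 ÷ 12/49 = 7/3 days.

7/3 days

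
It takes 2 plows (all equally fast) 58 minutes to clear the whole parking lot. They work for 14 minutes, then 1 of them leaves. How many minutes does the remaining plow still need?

One plow does 1/116 of the job per minute.
After 14 minutes with 2 plows, 7/29 is done (22/29 left).
With 1 plow the rate is 1/116, so the rest takes 22/29 ÷ 1/116 = 88 minutes.

88 minutes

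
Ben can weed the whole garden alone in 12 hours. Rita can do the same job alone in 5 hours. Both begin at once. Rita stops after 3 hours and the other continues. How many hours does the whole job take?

24/5 hours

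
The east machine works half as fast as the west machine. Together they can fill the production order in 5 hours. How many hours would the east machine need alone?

Let the west machine's rate be r; then the east machine's rate is (1/2)r, so together (1/2 + 1)r = (3/2)r = 1/5.
Thus r = 2/15 per hour.
The west machine alone: 15/2 hours; the east machine alone: 15 hours.

15 hours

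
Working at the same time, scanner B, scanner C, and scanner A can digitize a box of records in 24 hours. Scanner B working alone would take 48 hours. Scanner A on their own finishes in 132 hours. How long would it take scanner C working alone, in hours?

528/7 hours

Combined rate is 1/24 per hour.
Known contribution: 1/48 + 1/132 = (11 + 4)/528 = 15/528 = 5/176 per hour.
So scanner C's rate is 1/24 − 5/176 = 7/528, meaning 528/7 hours alone.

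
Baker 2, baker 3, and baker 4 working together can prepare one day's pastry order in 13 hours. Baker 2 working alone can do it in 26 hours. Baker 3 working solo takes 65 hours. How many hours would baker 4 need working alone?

Combined rate is 1/13 per hour.
Known contribution: 1/26 + 1/65 = (5 + 2)/130 = 7/130 per hour.
So baker 4's rate is 1/13 − 7/130 = 3/130, meaning 130/3 hours alone.

130/3 hours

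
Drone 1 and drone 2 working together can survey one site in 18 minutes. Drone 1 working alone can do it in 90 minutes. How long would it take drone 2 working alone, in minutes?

Combined rate is 1/18 per minute.
Known contribution: 1/90 per minute.
So drone 2's rate is 1/18 − 1/90 = 2/45, meaning 45/2 minutes alone.

45/2 minutes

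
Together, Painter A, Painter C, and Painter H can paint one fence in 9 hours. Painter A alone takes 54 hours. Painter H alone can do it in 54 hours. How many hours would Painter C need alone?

27/2 hours

Combined rate is 1/9 per hour.
Known contribution: 1/54 + 1/54 = (1 + 1)/54 = 2/54 = 1/27 per hour.
So Painter C's rate is 1/9 − 1/27 = 2/27, meaning 27/2 hours alone.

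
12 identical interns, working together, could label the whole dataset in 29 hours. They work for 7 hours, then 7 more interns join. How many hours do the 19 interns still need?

One intern does 1/348 of the job per hour.
After 7 hours with 12 interns, 7/29 is done (22/29 left).
With 19 interns the rate is 19/348, so the rest takes 22/29 ÷ 19/348 = 264/19 hours.

264/19 hours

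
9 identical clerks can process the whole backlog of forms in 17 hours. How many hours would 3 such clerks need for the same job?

51 hours

Total work is 9·17 = 153 clerk-hours.
With 3 clerks: 153/3 = 51 hours.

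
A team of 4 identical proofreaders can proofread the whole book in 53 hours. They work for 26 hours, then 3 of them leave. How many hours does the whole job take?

One proofreader does 1/212 of the job per hour.
After 26 hours with 4 proofreaders, 26/53 is done (27/53 left).
With 1 proofreader the rate is 1/212, so the rest takes 27/53 ÷ 1/212 = 108 hours.
Total = 26 + 108 = 134 hours.

134 hours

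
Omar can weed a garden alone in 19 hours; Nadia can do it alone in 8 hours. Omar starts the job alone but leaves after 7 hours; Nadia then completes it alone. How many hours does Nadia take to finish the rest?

96/19 hours

In 7 hours Omar does 7/19 of the job, leaving 12/19.
Nadia works at 1/8 per hour, so finishing takes 12/19 ÷ 1/8 = 96/19 hours.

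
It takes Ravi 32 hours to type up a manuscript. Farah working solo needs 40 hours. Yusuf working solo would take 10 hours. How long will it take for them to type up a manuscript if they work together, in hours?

32/5 hours

Combined rate: 1/32 + 1/40 + 1/10 = (5 + 4 + 16)/160 = 25/160 = 5/32 per hour.
Time = 1 ÷ (5/32) = 32/5 hours.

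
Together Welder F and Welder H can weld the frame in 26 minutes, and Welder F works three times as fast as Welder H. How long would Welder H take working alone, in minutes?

Let Welder H's rate be r; then Welder F's rate is 3r, so together (3 + 1)r = 4r = 1/26.
Thus r = 1/104 per minute.
Welder H alone: 104 minutes; Welder F alone: 104/3 minutes.

104 minutes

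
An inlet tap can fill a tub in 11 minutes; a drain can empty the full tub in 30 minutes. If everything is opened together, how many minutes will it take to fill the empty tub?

330/19 minutes

Net rate = 1/11 − 1/30 = (30 − 11)/330 = 19/330 per minute.
Filling time = 1 ÷ (19/330) = 330/19 minutes.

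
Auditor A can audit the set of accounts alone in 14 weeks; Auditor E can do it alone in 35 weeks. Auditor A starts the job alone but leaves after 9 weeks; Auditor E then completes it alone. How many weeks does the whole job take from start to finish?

In 9 weeks Auditor A does 9/14 of the job, leaving 5/14.
Auditor E works at 1/35 per week, so finishing takes 5/14 ÷ 1/35 = 25/2 weeks.
Total time = 9 + 25/2 = 43/2 weeks.

43/2 weeks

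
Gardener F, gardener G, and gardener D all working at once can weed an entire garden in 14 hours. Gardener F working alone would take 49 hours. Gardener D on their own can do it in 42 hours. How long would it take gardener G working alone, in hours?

147/4 hours

Combined rate is 1/14 per hour.
Known contribution: 1/49 + 1/42 = (6 + 7)/294 = 13/294 per hour.
So gardener G's rate is 1/14 − 13/294 = 4/147, meaning 147/4 hours alone.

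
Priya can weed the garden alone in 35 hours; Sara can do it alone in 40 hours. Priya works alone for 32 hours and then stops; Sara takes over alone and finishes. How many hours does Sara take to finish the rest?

24/7 hours

In 32 hours Priya does 32/35 of the job, leaving 3/35.
Sara works at 1/40 per hour, so finishing takes 3/35 ÷ 1/40 = 24/7 hours.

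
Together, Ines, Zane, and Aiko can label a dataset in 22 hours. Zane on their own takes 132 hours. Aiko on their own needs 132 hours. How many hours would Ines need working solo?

33 hours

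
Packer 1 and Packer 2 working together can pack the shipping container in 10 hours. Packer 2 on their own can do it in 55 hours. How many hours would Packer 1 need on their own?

110/9 hours

Combined rate is 1/10 per hour.
Known contribution: 1/55 per hour.
So Packer 1's rate is 1/10 − 1/55 = 9/110, meaning 110/9 hours alone.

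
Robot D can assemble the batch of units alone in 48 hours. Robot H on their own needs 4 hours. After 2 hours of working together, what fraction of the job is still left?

Combined rate: 1/48 + 1/4 = (1 + 12)/48 = 13/48 per hour.
In 2 hours they complete 2·13/48 = 13/24 of the job.
So 11/24 remains.

11/24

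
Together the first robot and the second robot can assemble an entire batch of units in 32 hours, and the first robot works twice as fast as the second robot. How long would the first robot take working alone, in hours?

Let the second robot's rate be r; then the first robot's rate is 2r, so together (2 + 1)r = 3r = 1/32.
Thus r = 1/96 per hour.
The second robot alone: 96 hours; the first robot alone: 48 hours.

48 hours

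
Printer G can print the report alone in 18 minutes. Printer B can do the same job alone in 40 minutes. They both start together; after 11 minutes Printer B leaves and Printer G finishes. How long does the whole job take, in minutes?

261/20 minutes

In the first 11 minutes the combined rate is 29/360, so 319/360 of the job is done, leaving 41/360.
After Printer B leaves the rate is 1/18 per minute; the remaining 41/360 takes 41/20 minutes.
Total = 11 + 41/20 = 261/20 minutes.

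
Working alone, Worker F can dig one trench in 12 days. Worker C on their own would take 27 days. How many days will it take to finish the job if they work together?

108/13 days

Combined rate: 1/12 + 1/27 = (9 + 4)/108 = 13/108 per day.
Time = 1 ÷ (13/108) = 108/13 days.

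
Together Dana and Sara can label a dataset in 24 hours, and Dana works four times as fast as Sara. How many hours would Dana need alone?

30 hours

Let Sara's rate be r; then Dana's rate is 4r, so together (4 + 1)r = 5r = 1/24.
Thus r = 1/120 per hour.
Sara alone: 120 hours; Dana alone: 30 hours.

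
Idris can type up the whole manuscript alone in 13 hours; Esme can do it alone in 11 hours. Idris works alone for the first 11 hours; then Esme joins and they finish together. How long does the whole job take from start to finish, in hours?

143/12 hours

In 11 hours Idris does 11/13 of the job, leaving 2/13.
Idris and Esme together work at 24/143 per hour, so finishing takes 2/13 ÷ 24/143 = 11/12 hours.
Total time = 11 + 11/12 = 143/12 hours.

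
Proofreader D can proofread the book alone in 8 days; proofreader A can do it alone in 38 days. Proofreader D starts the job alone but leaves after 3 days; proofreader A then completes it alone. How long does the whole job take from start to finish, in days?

107/4 days

In 3 days proofreader D does 3/8 of the job, leaving 5/8.
Proofreader A works at 1/38 per day, so finishing takes 5/8 ÷ 1/38 = 95/4 days.
Total time = 3 + 95/4 = 107/4 days.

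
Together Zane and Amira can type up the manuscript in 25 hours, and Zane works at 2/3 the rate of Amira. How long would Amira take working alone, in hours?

125/3 hours

Let Amira's rate be r; then Zane's rate is (2/3)r, so together (2/3 + 1)r = (5/3)r = 1/25.
Thus r = 3/125 per hour.
Amira alone: 125/3 hours; Zane alone: 125/2 hours.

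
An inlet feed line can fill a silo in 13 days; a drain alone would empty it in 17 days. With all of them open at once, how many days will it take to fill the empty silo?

221/4 days

Net rate = 1/13 − 1/17 = (17 − 13)/221 = 4/221 per day.
Filling time = 1 ÷ (4/221) = 221/4 days.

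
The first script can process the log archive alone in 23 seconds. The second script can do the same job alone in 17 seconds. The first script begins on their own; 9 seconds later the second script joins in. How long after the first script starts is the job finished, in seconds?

In the first 9 seconds the first script alone does 9/23 of the job, leaving 14/23.
Once everyone is working, combined rate: 1/23 + 1/17 = (17 + 23)/391 = 40/391 per second.
Remaining 14/23 at 40/391 per second takes 119/20 seconds.
Total from the start = 9 + 119/20 = 299/20 seconds.

299/20 seconds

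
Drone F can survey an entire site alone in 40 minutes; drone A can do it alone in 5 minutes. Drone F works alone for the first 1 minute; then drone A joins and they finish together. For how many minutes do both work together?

13/3 minutes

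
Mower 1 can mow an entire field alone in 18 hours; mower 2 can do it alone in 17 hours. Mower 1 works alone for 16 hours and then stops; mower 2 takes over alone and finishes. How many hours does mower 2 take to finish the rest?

17/9 hours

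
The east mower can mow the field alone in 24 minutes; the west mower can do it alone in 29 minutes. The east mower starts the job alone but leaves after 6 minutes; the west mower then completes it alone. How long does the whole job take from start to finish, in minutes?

111/4 minutes

In 6 minutes the east mower does 6/24 = 1/4 of the job, leaving 3/4.
The west mower works at 1/29 per minute, so finishing takes 3/4 ÷ 1/29 = 87/4 minutes.
Total time = 6 + 87/4 = 111/4 minutes.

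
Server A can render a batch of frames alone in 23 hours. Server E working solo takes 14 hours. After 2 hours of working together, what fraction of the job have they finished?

37/161

Combined rate: 1/23 + 1/14 = (14 + 23)/322 = 37/322 per hour.
In 2 hours they complete 2·37/322 = 37/161 of the job.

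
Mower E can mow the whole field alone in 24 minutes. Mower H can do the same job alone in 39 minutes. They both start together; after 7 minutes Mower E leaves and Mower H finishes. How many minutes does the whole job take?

In the first 7 minutes the combined rate is 7/104, so 49/104 of the job is done, leaving 55/104.
After Mower E leaves the rate is 1/39 per minute; the remaining 55/104 takes 165/8 minutes.
Total = 7 + 165/8 = 221/8 minutes.

221/8 minutes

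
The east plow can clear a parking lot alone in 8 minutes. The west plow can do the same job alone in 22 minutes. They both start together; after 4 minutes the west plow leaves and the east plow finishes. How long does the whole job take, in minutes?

72/11 minutes

In the first 4 minutes the combined rate is 15/88, so 15/22 of the job is done, leaving 7/22.
After the west plow leaves the rate is 1/8 per minute; the remaining 7/22 takes 28/11 minutes.
Total = 4 + 28/11 = 72/11 minutes.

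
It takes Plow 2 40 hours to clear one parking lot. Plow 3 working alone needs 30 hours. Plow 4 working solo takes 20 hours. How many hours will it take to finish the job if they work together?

Combined rate: 1/40 + 1/30 + 1/20 = (3 + 4 + 6)/120 = 13/120 per hour.
Time = 1 ÷ (13/120) = 120/13 hours.

120/13 hours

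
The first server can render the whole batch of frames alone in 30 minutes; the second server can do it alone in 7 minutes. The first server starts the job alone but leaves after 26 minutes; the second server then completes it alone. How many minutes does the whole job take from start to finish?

404/15 minutes

In 26 minutes the first server does 26/30 = 13/15 of the job, leaving 2/15.
The second server works at 1/7 per minute, so finishing takes 2/15 ÷ 1/7 = 14/15 minutes.
Total time = 26 + 14/15 = 404/15 minutes.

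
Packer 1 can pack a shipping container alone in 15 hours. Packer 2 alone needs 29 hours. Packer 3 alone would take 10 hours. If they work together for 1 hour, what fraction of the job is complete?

35/174

Combined rate: 1/15 + 1/29 + 1/10 = (58 + 30 + 87)/870 = 175/870 = 35/174 per hour.
In 1 hour they complete 1·35/174 = 35/174 of the job.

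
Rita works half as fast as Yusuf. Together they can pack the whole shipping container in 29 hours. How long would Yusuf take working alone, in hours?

87/2 hours

Let Yusuf's rate be r; then Rita's rate is (1/2)r, so together (1/2 + 1)r = (3/2)r = 1/29.
Thus r = 2/87 per hour.
Yusuf alone: 87/2 hours; Rita alone: 87 hours.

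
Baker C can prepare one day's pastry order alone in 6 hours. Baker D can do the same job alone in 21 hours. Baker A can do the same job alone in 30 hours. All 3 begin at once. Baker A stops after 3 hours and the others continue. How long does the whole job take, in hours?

In the first 3 hours the combined rate is 26/105, so 26/35 of the job is done, leaving 9/35.
After baker A leaves the rate is 3/14 per hour; the remaining 9/35 takes 6/5 hours.
Total = 3 + 6/5 = 21/5 hours.

21/5 hours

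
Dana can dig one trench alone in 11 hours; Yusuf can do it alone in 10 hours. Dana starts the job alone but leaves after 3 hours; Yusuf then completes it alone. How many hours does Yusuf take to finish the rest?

80/11 hours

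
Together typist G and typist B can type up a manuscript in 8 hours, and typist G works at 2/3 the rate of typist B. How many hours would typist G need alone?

20 hours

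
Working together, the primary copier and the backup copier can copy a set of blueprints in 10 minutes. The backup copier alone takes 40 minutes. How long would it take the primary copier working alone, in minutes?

40/3 minutes

Combined rate is 1/10 per minute.
Known contribution: 1/40 per minute.
So the primary copier's rate is 1/10 − 1/40 = 3/40, meaning 40/3 minutes alone.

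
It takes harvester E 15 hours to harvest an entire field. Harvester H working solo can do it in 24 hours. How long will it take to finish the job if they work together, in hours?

With two workers the combined time is the product over the sum: 15·24/(15+24) = 360/39 = 120/13 hours.

120/13 hours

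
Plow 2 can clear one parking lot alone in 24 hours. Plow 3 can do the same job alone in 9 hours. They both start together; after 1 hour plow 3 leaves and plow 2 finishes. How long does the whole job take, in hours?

64/3 hours

In the first 1 hour the combined rate is 11/72, so 11/72 of the job is done, leaving 61/72.
After plow 3 leaves the rate is 1/24 per hour; the remaining 61/72 takes 61/3 hours.
Total = 1 + 61/3 = 64/3 hours.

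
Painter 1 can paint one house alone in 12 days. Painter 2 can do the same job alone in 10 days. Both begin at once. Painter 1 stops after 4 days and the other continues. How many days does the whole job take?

20/3 days

In the first 4 days the combined rate is 11/60, so 11/15 of the job is done, leaving 4/15.
After painter 1 leaves the rate is 1/10 per day; the remaining 4/15 takes 8/3 days.
Total = 4 + 8/3 = 20/3 days.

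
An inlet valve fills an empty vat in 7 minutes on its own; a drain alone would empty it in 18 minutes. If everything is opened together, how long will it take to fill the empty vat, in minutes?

126/11 minutes

Net rate = 1/7 − 1/18 = (18 − 7)/126 = 11/126 per minute.
Filling time = 1 ÷ (11/126) = 126/11 minutes.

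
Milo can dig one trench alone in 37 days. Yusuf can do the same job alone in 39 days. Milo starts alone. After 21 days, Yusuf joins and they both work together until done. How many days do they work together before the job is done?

In the first 21 days Milo alone does 21/37 of the job, leaving 16/37.
Once everyone is working, combined rate: 1/37 + 1/39 = (39 + 37)/1443 = 76/1443 per day.
Remaining 16/37 at 76/1443 per day takes 156/19 days.

156/19 days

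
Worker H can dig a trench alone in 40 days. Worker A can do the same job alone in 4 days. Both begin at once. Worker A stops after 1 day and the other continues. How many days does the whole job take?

30 days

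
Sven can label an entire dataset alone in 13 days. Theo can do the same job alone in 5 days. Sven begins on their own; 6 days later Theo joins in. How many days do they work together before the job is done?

In the first 6 days Sven alone does 6/13 of the job, leaving 7/13.
Once everyone is working, combined rate: 1/13 + 1/5 = (5 + 13)/65 = 18/65 per day.
Remaining 7/13 at 18/65 per day takes 35/18 days.

35/18 days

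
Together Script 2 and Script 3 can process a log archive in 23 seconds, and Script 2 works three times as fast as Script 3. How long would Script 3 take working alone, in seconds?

92 seconds

Let Script 3's rate be r; then Script 2's rate is 3r, so together (3 + 1)r = 4r = 1/23.
Thus r = 1/92 per second.
Script 3 alone: 92 seconds; Script 2 alone: 92/3 seconds.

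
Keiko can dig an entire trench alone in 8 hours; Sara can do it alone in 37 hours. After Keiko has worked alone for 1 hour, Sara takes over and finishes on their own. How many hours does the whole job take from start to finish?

267/8 hours

In 1 hour Keiko does 1/8 of the job, leaving 7/8.
Sara works at 1/37 per hour, so finishing takes 7/8 ÷ 1/37 = 259/8 hours.
Total time = 1 + 259/8 = 267/8 hours.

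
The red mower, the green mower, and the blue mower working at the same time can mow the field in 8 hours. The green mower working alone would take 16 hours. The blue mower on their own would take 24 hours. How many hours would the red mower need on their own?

48 hours

Combined rate is 1/8 per hour.
Known contribution: 1/16 + 1/24 = (3 + 2)/48 = 5/48 per hour.
So the red mower's rate is 1/8 − 5/48 = 1/48, meaning 48 hours alone.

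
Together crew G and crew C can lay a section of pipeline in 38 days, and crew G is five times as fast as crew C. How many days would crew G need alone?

228/5 days

Let crew C's rate be r; then crew G's rate is 5r, so together (5 + 1)r = 6r = 1/38.
Thus r = 1/228 per day.
Crew C alone: 228 days; crew G alone: 228/5 days.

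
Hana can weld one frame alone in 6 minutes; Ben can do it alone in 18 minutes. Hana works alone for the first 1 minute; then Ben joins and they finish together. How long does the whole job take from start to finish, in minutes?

In 1 minute Hana does 1/6 of the job, leaving 5/6.
Hana and Ben together work at 2/9 per minute, so finishing takes 5/6 ÷ 2/9 = 15/4 minutes.
Total time = 1 + 15/4 = 19/4 minutes.

19/4 minutes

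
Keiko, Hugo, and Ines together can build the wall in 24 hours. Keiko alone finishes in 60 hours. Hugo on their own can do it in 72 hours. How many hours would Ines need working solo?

90 hours

Combined rate is 1/24 per hour.
Known contribution: 1/60 + 1/72 = (6 + 5)/360 = 11/360 per hour.
So Ines's rate is 1/24 − 11/360 = 1/90, meaning 90 hours alone.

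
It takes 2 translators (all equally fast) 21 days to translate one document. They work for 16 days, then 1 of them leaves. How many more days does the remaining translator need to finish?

One translator does 1/42 of the job per day.
After 16 days with 2 translators, 16/21 is done (5/21 left).
With 1 translator the rate is 1/42, so the rest takes 5/21 ÷ 1/42 = 10 days.

10 days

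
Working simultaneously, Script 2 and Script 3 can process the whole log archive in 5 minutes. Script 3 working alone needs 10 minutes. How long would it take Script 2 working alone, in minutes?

10 minutes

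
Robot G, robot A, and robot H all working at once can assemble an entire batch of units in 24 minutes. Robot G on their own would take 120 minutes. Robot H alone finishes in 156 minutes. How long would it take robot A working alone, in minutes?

260/7 minutes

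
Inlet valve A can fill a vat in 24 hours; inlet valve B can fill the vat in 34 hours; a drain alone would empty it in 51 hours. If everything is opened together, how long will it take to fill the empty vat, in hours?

Net rate = 1/24 + 1/34 − 1/51 = (17 + 12 − 8)/408 = 21/408 = 7/136 per hour.
Filling time = 1 ÷ (7/136) = 136/7 hours.

136/7 hours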